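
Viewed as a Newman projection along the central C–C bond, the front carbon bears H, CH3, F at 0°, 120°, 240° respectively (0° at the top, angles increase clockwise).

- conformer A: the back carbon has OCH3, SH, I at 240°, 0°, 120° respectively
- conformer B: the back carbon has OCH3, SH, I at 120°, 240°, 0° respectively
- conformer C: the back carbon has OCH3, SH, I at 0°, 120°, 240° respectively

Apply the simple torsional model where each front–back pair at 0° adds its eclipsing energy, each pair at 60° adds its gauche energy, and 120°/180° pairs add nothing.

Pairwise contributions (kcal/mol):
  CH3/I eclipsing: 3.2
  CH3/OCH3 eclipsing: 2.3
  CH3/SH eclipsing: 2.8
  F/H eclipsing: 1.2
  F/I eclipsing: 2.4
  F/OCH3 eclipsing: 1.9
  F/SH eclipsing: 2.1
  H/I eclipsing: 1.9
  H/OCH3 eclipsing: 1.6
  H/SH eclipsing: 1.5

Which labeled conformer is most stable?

A (eclipsed): H(0°)/SH(0°) eclipsed 1.5; CH3(120°)/I(120°) eclipsed 3.2; F(240°)/OCH3(240°) eclipsed 1.9 → 6.6 kcal/mol.
B (eclipsed): H(0°)/I(0°) eclipsed 1.9; CH3(120°)/OCH3(120°) eclipsed 2.3; F(240°)/SH(240°) eclipsed 2.1 → 6.3 kcal/mol.
C (eclipsed): H(0°)/OCH3(0°) eclipsed 1.6; CH3(120°)/SH(120°) eclipsed 2.8; F(240°)/I(240°) eclipsed 2.4 → 6.8 kcal/mol.
B has the lowest total (6.3 kcal/mol).

B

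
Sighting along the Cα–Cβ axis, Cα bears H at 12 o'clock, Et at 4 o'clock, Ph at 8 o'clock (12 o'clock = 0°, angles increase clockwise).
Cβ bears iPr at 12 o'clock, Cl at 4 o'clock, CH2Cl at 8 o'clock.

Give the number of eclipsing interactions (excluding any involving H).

Non-H eclipsing pairs: Et(120°)/Cl(120°); Ph(240°)/CH2Cl(240°) — 2 interactions.

2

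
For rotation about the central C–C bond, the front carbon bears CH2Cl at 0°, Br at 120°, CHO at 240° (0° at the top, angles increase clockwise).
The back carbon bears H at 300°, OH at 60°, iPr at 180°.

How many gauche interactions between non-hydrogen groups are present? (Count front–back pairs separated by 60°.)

4

Non-H gauche pairs: CH2Cl(0°)/OH(60°); Br(120°)/OH(60°); Br(120°)/iPr(180°); CHO(240°)/iPr(180°) — 4 interactions.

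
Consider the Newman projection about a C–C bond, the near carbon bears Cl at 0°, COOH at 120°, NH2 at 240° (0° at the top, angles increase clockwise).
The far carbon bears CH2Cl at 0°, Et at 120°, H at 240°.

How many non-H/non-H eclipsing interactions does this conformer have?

2

Non-H eclipsing pairs: Cl(0°)/CH2Cl(0°); COOH(120°)/Et(120°) — 2 interactions.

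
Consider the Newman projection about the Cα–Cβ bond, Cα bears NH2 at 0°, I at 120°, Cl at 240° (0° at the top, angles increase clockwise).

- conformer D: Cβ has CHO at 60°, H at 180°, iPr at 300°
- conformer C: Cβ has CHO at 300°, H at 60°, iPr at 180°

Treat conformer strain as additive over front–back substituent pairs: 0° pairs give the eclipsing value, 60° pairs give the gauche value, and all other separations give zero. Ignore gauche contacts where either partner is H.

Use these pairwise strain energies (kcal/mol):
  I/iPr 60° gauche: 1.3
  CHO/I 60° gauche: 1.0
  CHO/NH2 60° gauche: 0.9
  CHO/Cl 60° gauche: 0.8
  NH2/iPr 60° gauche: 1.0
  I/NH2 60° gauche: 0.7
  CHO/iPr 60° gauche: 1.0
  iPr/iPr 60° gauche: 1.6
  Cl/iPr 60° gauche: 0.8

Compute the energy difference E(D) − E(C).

-0.1 kcal/mol

D (staggered): NH2–CHO gauche, NH2–iPr gauche, I–CHO gauche, Cl–iPr gauche; 0.9 + 1.0 + 1.0 + 0.8 = 3.7 kcal/mol.
C (staggered): NH2–CHO gauche, I–iPr gauche, Cl–CHO gauche, Cl–iPr gauche; 0.9 + 1.3 + 0.8 + 0.8 = 3.8 kcal/mol.
E(D) − E(C) = 3.7 − 3.8 = -0.1 kcal/mol.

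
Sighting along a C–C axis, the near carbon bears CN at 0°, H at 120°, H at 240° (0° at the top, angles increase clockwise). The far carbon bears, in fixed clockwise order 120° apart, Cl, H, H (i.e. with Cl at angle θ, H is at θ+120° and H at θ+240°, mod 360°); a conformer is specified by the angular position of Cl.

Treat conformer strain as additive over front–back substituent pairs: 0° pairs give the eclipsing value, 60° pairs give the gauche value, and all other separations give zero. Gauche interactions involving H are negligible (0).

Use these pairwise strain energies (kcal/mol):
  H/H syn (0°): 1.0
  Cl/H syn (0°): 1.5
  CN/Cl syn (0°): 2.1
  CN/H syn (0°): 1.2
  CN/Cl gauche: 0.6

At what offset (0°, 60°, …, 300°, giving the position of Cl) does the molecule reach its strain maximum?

0°

Cl at 0° (eclipsed): CN(0°)/Cl(0°) eclipsed 2.1; H(120°)/H(120°) eclipsed 1.0; H(240°)/H(240°) eclipsed 1.0 → 4.1 kcal/mol.
Cl at 60° (staggered): CN(0°)/Cl(60°) gauche 0.6 → 0.6 kcal/mol.
Cl at 120° (eclipsed): CN(0°)/H(0°) eclipsed 1.2; H(120°)/Cl(120°) eclipsed 1.5; H(240°)/H(240°) eclipsed 1.0 → 3.7 kcal/mol.
Cl at 180° (staggered): no non-H gauche contacts → 0.0 kcal/mol.
Cl at 240° (eclipsed): CN(0°)/H(0°) eclipsed 1.2; H(120°)/H(120°) eclipsed 1.0; H(240°)/Cl(240°) eclipsed 1.5 → 3.7 kcal/mol.
Cl at 300° (staggered): CN(0°)/Cl(300°) gauche 0.6 → 0.6 kcal/mol.
The maximum (4.1 kcal/mol) occurs with Cl at 0°.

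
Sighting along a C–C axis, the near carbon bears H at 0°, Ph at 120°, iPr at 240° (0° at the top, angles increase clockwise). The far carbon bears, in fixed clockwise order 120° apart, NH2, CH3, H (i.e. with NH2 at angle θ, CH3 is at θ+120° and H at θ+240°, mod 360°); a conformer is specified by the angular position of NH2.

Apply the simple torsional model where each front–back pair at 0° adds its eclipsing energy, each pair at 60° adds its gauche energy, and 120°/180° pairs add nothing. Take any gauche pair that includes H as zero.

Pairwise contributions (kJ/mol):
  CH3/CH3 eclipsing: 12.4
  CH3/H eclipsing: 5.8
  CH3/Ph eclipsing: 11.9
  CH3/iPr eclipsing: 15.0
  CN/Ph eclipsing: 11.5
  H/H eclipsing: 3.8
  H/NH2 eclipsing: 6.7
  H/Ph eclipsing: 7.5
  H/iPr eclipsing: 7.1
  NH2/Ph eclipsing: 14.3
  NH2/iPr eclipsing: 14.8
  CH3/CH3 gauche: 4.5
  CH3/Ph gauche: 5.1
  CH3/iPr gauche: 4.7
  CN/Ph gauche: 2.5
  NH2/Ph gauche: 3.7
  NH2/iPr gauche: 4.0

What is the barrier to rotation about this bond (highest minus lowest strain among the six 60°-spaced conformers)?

NH2 at 0° (eclipsed): H–NH2 eclipsed, Ph–CH3 eclipsed, iPr–H eclipsed; 6.7 + 11.9 + 7.1 = 25.7 kJ/mol.
NH2 at 60° (staggered): Ph–NH2 gauche, Ph–CH3 gauche, iPr–CH3 gauche; 3.7 + 5.1 + 4.7 = 13.5 kJ/mol.
NH2 at 120° (eclipsed): H–H eclipsed, Ph–NH2 eclipsed, iPr–CH3 eclipsed; 3.8 + 14.3 + 15.0 = 33.1 kJ/mol.
NH2 at 180° (staggered): Ph–NH2 gauche, iPr–NH2 gauche, iPr–CH3 gauche; 3.7 + 4.0 + 4.7 = 12.4 kJ/mol.
NH2 at 240° (eclipsed): H–CH3 eclipsed, Ph–H eclipsed, iPr–NH2 eclipsed; 5.8 + 7.5 + 14.8 = 28.1 kJ/mol.
NH2 at 300° (staggered): Ph–CH3 gauche, iPr–NH2 gauche; 5.1 + 4.0 = 9.1 kJ/mol.
Max at 120° (33.1 kJ/mol), min at 300° (9.1 kJ/mol); barrier = 24.0 kJ/mol.

24.0 kJ/mol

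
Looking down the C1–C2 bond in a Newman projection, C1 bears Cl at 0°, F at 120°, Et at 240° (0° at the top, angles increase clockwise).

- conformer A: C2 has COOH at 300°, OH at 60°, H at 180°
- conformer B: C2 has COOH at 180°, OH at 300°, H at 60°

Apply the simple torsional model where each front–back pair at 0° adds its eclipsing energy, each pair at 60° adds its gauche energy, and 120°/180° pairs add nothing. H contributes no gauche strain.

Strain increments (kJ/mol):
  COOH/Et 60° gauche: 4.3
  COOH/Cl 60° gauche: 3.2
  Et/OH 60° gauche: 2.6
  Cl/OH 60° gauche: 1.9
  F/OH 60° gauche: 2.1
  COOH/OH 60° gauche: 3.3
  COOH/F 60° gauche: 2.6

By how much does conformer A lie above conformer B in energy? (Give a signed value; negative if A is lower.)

A (staggered): Cl–COOH gauche, Cl–OH gauche, F–OH gauche, Et–COOH gauche; 3.2 + 1.9 + 2.1 + 4.3 = 11.5 kJ/mol.
B (staggered): Cl–OH gauche, F–COOH gauche, Et–COOH gauche, Et–OH gauche; 1.9 + 2.6 + 4.3 + 2.6 = 11.4 kJ/mol.
E(A) − E(B) = 11.5 − 11.4 = +0.1 kJ/mol.

+0.1 kJ/mol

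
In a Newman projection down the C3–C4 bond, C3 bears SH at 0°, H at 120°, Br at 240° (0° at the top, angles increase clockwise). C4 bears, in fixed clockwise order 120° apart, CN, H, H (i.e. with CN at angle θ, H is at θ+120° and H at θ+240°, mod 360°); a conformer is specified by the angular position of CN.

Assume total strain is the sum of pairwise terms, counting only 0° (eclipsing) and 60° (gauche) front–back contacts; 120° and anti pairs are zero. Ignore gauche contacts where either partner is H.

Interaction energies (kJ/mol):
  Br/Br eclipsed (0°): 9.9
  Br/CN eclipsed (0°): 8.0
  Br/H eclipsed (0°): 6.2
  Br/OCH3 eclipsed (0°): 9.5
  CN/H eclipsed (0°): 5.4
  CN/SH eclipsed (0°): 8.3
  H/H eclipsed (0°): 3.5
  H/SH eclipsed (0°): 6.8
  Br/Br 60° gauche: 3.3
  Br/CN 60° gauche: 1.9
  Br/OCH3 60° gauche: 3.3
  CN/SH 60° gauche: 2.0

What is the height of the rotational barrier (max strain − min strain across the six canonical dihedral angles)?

CN at 0° (eclipsed): SH–CN eclipsed, H–H eclipsed, Br–H eclipsed; 8.3 + 3.5 + 6.2 = 18.0 kJ/mol.
CN at 60° (staggered): SH–CN gauche; 2.0 = 2.0 kJ/mol.
CN at 120° (eclipsed): SH–H eclipsed, H–CN eclipsed, Br–H eclipsed; 6.8 + 5.4 + 6.2 = 18.4 kJ/mol.
CN at 180° (staggered): Br–CN gauche; 1.9 = 1.9 kJ/mol.
CN at 240° (eclipsed): SH–H eclipsed, H–H eclipsed, Br–CN eclipsed; 6.8 + 3.5 + 8.0 = 18.3 kJ/mol.
CN at 300° (staggered): SH–CN gauche, Br–CN gauche; 2.0 + 1.9 = 3.9 kJ/mol.
Max at 120° (18.4 kJ/mol), min at 180° (1.9 kJ/mol); barrier = 16.5 kJ/mol.

16.5 kJ/mol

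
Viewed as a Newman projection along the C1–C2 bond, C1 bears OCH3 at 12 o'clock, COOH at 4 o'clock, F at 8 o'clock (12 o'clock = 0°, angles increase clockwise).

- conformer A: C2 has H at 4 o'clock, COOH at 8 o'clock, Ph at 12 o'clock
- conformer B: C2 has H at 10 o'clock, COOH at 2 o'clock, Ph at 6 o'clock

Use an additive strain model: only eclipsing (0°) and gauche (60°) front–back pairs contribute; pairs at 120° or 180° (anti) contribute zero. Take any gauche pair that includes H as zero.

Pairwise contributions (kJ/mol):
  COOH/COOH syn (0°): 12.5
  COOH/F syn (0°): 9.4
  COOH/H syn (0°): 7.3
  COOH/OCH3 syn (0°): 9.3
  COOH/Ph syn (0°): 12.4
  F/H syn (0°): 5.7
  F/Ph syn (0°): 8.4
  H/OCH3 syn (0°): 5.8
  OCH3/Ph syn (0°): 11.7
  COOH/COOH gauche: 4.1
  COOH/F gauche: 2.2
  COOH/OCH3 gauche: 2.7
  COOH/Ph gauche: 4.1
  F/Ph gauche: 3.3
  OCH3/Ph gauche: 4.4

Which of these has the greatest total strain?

A (eclipsed): OCH3(0°)/Ph(0°) eclipsed 11.7; COOH(120°)/H(120°) eclipsed 7.3; F(240°)/COOH(240°) eclipsed 9.4 → 28.4 kJ/mol.
B (staggered): OCH3(0°)/COOH(60°) gauche 2.7; COOH(120°)/COOH(60°) gauche 4.1; COOH(120°)/Ph(180°) gauche 4.1; F(240°)/Ph(180°) gauche 3.3 → 14.2 kJ/mol.
A has the highest total (28.4 kJ/mol).

A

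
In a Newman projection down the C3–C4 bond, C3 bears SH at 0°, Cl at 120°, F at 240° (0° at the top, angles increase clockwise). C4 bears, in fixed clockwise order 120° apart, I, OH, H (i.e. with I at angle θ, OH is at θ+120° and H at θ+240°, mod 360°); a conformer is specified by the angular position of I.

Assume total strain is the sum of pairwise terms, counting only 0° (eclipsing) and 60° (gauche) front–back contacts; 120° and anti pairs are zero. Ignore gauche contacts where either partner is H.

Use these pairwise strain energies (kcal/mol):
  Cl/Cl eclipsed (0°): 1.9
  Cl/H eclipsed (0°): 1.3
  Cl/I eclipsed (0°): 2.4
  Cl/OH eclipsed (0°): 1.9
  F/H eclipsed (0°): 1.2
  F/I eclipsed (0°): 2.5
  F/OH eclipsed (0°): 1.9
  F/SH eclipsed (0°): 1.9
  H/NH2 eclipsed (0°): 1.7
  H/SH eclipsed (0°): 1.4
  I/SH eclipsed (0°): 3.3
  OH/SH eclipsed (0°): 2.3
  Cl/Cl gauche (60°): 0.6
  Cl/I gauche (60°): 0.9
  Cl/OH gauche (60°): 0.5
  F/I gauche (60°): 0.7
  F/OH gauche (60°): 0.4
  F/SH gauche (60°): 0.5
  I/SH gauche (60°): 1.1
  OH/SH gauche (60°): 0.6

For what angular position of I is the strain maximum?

0°

I at 0° (eclipsed): SH–I eclipsed, Cl–OH eclipsed, F–H eclipsed; 3.3 + 1.9 + 1.2 = 6.4 kcal/mol.
I at 60° (staggered): SH–I gauche, Cl–I gauche, Cl–OH gauche, F–OH gauche; 1.1 + 0.9 + 0.5 + 0.4 = 2.9 kcal/mol.
I at 120° (eclipsed): SH–H eclipsed, Cl–I eclipsed, F–OH eclipsed; 1.4 + 2.4 + 1.9 = 5.7 kcal/mol.
I at 180° (staggered): SH–OH gauche, Cl–I gauche, F–I gauche, F–OH gauche; 0.6 + 0.9 + 0.7 + 0.4 = 2.6 kcal/mol.
I at 240° (eclipsed): SH–OH eclipsed, Cl–H eclipsed, F–I eclipsed; 2.3 + 1.3 + 2.5 = 6.1 kcal/mol.
I at 300° (staggered): SH–I gauche, SH–OH gauche, Cl–OH gauche, F–I gauche; 1.1 + 0.6 + 0.5 + 0.7 = 2.9 kcal/mol.
The maximum (6.4 kcal/mol) occurs with I at 0°.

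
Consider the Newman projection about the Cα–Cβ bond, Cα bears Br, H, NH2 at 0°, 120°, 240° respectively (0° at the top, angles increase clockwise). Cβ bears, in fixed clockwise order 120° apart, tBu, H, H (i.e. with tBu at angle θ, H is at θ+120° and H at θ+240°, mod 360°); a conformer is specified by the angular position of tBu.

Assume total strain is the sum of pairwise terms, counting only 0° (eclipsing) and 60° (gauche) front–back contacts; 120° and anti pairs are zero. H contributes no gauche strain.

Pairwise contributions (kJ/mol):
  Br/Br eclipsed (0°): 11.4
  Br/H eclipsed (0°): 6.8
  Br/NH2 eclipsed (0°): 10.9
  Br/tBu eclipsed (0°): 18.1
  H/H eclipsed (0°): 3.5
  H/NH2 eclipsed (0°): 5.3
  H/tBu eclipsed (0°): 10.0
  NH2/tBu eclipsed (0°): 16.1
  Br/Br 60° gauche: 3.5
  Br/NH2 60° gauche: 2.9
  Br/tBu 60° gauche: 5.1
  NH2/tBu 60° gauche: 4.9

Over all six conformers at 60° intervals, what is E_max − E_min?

22.0 kJ/mol

tBu at 0° is eclipsed. Br at 0° is eclipsed with tBu at 0° (18.1); H at 120° is eclipsed with H at 120° (3.5); NH2 at 240° is eclipsed with H at 240° (5.3). Total 26.9 kJ/mol.
tBu at 60° is staggered. Br at 0° is gauche with tBu at 60° (5.1). Total 5.1 kJ/mol.
tBu at 120° is eclipsed. Br at 0° is eclipsed with H at 0° (6.8); H at 120° is eclipsed with tBu at 120° (10.0); NH2 at 240° is eclipsed with H at 240° (5.3). Total 22.1 kJ/mol.
tBu at 180° is staggered. NH2 at 240° is gauche with tBu at 180° (4.9). Total 4.9 kJ/mol.
tBu at 240° is eclipsed. Br at 0° is eclipsed with H at 0° (6.8); H at 120° is eclipsed with H at 120° (3.5); NH2 at 240° is eclipsed with tBu at 240° (16.1). Total 26.4 kJ/mol.
tBu at 300° is staggered. Br at 0° is gauche with tBu at 300° (5.1); NH2 at 240° is gauche with tBu at 300° (4.9). Total 10.0 kJ/mol.
Max at 0° (26.9 kJ/mol), min at 180° (4.9 kJ/mol); barrier = 22.0 kJ/mol.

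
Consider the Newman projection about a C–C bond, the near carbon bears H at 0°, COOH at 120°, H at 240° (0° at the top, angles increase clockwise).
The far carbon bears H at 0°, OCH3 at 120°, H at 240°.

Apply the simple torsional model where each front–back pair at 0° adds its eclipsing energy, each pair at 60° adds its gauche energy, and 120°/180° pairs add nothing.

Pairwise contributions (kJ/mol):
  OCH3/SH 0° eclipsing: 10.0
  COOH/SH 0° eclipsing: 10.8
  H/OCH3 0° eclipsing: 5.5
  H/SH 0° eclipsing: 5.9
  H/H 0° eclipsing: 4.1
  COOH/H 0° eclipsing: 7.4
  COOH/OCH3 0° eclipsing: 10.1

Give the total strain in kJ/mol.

18.3 kJ/mol

This conformer (eclipsed): H(0°)/H(0°) eclipsed 4.1; COOH(120°)/OCH3(120°) eclipsed 10.1; H(240°)/H(240°) eclipsed 4.1 → 18.3 kJ/mol.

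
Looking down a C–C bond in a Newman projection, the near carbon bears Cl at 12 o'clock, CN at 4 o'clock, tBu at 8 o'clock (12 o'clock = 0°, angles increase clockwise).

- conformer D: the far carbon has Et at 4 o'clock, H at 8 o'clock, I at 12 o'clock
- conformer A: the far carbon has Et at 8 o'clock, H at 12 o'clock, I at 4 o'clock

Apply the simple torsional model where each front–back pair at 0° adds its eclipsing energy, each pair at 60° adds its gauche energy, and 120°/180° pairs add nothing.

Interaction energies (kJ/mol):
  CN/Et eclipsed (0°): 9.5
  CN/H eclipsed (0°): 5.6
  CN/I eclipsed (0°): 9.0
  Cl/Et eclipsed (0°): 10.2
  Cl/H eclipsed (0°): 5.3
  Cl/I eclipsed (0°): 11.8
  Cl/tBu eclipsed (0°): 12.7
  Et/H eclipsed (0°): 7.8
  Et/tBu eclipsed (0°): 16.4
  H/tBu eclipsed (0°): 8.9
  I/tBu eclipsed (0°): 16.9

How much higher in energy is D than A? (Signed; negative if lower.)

D is eclipsed. Cl at 0° is eclipsed with I at 0° (11.8); CN at 120° is eclipsed with Et at 120° (9.5); tBu at 240° is eclipsed with H at 240° (8.9). Total 30.2 kJ/mol.
A is eclipsed. Cl at 0° is eclipsed with H at 0° (5.3); CN at 120° is eclipsed with I at 120° (9.0); tBu at 240° is eclipsed with Et at 240° (16.4). Total 30.7 kJ/mol.
E(D) − E(A) = 30.2 − 30.7 = -0.5 kJ/mol.

-0.5 kJ/mol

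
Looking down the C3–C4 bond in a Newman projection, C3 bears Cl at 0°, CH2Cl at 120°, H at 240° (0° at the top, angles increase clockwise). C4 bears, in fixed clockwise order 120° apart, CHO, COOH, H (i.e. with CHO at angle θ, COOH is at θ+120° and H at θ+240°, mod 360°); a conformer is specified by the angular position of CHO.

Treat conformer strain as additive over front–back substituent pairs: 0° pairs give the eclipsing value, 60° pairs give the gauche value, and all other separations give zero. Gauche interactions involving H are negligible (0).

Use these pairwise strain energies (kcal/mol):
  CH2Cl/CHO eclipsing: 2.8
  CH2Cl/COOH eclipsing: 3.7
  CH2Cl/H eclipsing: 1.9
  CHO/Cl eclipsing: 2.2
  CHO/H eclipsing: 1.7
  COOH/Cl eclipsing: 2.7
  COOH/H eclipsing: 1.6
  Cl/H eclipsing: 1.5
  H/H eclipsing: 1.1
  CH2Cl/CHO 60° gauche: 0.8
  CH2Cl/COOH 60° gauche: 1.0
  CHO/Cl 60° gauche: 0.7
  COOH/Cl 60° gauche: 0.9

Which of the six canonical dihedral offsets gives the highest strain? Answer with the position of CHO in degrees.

0°

CHO at 0° (eclipsed): Cl–CHO eclipsed, CH2Cl–COOH eclipsed, H–H eclipsed; 2.2 + 3.7 + 1.1 = 7.0 kcal/mol.
CHO at 60° (staggered): Cl–CHO gauche, CH2Cl–CHO gauche, CH2Cl–COOH gauche; 0.7 + 0.8 + 1.0 = 2.5 kcal/mol.
CHO at 120° (eclipsed): Cl–H eclipsed, CH2Cl–CHO eclipsed, H–COOH eclipsed; 1.5 + 2.8 + 1.6 = 5.9 kcal/mol.
CHO at 180° (staggered): Cl–COOH gauche, CH2Cl–CHO gauche; 0.9 + 0.8 = 1.7 kcal/mol.
CHO at 240° (eclipsed): Cl–COOH eclipsed, CH2Cl–H eclipsed, H–CHO eclipsed; 2.7 + 1.9 + 1.7 = 6.3 kcal/mol.
CHO at 300° (staggered): Cl–CHO gauche, Cl–COOH gauche, CH2Cl–COOH gauche; 0.7 + 0.9 + 1.0 = 2.6 kcal/mol.
The maximum (7.0 kcal/mol) occurs with CHO at 0°.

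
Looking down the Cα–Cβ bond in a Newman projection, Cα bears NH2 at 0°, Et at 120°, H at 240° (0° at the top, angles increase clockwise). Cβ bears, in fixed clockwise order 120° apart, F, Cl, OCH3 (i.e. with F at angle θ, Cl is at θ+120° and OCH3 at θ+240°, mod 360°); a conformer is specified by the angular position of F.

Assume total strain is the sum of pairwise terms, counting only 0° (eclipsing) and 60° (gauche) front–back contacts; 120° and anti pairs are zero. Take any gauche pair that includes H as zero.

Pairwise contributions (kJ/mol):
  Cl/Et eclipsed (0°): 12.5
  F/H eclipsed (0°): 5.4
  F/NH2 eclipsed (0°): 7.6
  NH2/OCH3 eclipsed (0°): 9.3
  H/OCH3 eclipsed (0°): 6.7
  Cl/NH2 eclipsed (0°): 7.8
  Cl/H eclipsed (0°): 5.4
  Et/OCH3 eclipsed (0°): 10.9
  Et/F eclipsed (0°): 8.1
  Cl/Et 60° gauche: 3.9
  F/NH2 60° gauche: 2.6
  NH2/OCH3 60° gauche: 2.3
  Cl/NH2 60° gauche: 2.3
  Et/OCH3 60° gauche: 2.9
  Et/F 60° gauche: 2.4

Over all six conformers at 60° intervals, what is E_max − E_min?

F at 0° (eclipsed): NH2(0°)/F(0°) eclipsed 7.6; Et(120°)/Cl(120°) eclipsed 12.5; H(240°)/OCH3(240°) eclipsed 6.7 → 26.8 kJ/mol.
F at 60° (staggered): NH2(0°)/F(60°) gauche 2.6; NH2(0°)/OCH3(300°) gauche 2.3; Et(120°)/F(60°) gauche 2.4; Et(120°)/Cl(180°) gauche 3.9 → 11.2 kJ/mol.
F at 120° (eclipsed): NH2(0°)/OCH3(0°) eclipsed 9.3; Et(120°)/F(120°) eclipsed 8.1; H(240°)/Cl(240°) eclipsed 5.4 → 22.8 kJ/mol.
F at 180° (staggered): NH2(0°)/Cl(300°) gauche 2.3; NH2(0°)/OCH3(60°) gauche 2.3; Et(120°)/F(180°) gauche 2.4; Et(120°)/OCH3(60°) gauche 2.9 → 9.9 kJ/mol.
F at 240° (eclipsed): NH2(0°)/Cl(0°) eclipsed 7.8; Et(120°)/OCH3(120°) eclipsed 10.9; H(240°)/F(240°) eclipsed 5.4 → 24.1 kJ/mol.
F at 300° (staggered): NH2(0°)/F(300°) gauche 2.6; NH2(0°)/Cl(60°) gauche 2.3; Et(120°)/Cl(60°) gauche 3.9; Et(120°)/OCH3(180°) gauche 2.9 → 11.7 kJ/mol.
Max at 0° (26.8 kJ/mol), min at 180° (9.9 kJ/mol); barrier = 16.9 kJ/mol.

16.9 kJ/mol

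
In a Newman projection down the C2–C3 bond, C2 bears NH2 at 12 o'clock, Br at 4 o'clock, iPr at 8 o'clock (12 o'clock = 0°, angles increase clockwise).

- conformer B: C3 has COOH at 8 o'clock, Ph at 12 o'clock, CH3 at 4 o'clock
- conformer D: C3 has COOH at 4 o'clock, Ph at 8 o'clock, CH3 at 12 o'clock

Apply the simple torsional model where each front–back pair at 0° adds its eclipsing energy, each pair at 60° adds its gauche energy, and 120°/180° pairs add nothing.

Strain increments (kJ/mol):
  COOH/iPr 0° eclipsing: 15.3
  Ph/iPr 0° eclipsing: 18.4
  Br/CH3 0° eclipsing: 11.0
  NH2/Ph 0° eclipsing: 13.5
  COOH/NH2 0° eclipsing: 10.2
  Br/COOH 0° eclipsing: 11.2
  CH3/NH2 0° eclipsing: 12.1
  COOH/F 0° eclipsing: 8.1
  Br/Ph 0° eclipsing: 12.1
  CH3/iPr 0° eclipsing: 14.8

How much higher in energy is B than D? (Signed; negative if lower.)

B (eclipsed): NH2–Ph eclipsed, Br–CH3 eclipsed, iPr–COOH eclipsed; 13.5 + 11.0 + 15.3 = 39.8 kJ/mol.
D (eclipsed): NH2–CH3 eclipsed, Br–COOH eclipsed, iPr–Ph eclipsed; 12.1 + 11.2 + 18.4 = 41.7 kJ/mol.
E(B) − E(D) = 39.8 − 41.7 = -1.9 kJ/mol.

-1.9 kJ/mol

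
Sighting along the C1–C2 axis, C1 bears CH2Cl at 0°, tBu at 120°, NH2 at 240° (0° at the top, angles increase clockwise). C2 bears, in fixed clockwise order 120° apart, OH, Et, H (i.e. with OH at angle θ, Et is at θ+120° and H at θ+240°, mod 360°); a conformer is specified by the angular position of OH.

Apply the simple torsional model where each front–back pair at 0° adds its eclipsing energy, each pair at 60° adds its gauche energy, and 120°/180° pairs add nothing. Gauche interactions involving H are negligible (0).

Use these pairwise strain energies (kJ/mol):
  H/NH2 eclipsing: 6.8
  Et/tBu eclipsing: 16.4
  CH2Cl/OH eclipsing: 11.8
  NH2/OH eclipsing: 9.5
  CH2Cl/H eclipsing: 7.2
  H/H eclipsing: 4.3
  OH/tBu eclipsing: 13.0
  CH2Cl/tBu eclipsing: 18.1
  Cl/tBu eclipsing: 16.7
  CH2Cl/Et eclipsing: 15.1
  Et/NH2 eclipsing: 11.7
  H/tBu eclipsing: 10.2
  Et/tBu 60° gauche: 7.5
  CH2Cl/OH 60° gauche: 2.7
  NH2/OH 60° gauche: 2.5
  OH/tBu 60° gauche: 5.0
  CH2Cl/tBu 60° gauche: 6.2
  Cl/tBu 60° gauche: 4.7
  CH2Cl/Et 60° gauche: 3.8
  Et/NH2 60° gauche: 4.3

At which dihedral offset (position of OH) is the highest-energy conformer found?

0°

OH at 0° (eclipsed): CH2Cl(0°)/OH(0°) eclipsed 11.8; tBu(120°)/Et(120°) eclipsed 16.4; NH2(240°)/H(240°) eclipsed 6.8 → 35.0 kJ/mol.
OH at 60° (staggered): CH2Cl(0°)/OH(60°) gauche 2.7; tBu(120°)/OH(60°) gauche 5.0; tBu(120°)/Et(180°) gauche 7.5; NH2(240°)/Et(180°) gauche 4.3 → 19.5 kJ/mol.
OH at 120° (eclipsed): CH2Cl(0°)/H(0°) eclipsed 7.2; tBu(120°)/OH(120°) eclipsed 13.0; NH2(240°)/Et(240°) eclipsed 11.7 → 31.9 kJ/mol.
OH at 180° (staggered): CH2Cl(0°)/Et(300°) gauche 3.8; tBu(120°)/OH(180°) gauche 5.0; NH2(240°)/OH(180°) gauche 2.5; NH2(240°)/Et(300°) gauche 4.3 → 15.6 kJ/mol.
OH at 240° (eclipsed): CH2Cl(0°)/Et(0°) eclipsed 15.1; tBu(120°)/H(120°) eclipsed 10.2; NH2(240°)/OH(240°) eclipsed 9.5 → 34.8 kJ/mol.
OH at 300° (staggered): CH2Cl(0°)/OH(300°) gauche 2.7; CH2Cl(0°)/Et(60°) gauche 3.8; tBu(120°)/Et(60°) gauche 7.5; NH2(240°)/OH(300°) gauche 2.5 → 16.5 kJ/mol.
The maximum (35.0 kJ/mol) occurs with OH at 0°.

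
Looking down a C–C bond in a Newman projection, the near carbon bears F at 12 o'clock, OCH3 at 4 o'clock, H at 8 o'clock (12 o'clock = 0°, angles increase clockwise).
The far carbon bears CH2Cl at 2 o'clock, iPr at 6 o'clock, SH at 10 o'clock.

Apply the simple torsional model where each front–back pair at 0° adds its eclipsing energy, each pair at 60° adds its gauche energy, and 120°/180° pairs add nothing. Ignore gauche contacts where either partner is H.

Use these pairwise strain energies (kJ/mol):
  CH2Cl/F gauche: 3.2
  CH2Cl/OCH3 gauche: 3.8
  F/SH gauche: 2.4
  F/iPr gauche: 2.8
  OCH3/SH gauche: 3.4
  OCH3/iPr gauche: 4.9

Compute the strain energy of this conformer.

This conformer (staggered): F–CH2Cl gauche, F–SH gauche, OCH3–CH2Cl gauche, OCH3–iPr gauche; 3.2 + 2.4 + 3.8 + 4.9 = 14.3 kJ/mol.

14.3 kJ/mol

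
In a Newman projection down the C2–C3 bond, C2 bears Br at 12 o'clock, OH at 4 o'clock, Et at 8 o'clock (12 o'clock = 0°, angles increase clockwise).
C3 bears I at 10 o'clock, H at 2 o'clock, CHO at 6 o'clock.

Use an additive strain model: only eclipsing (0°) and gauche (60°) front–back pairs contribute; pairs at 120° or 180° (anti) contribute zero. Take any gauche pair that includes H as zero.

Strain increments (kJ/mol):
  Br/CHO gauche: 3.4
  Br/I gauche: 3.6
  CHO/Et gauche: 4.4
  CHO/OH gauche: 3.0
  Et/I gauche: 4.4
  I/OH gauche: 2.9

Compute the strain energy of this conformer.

15.4 kJ/mol

This conformer (staggered): Br(0°)/I(300°) gauche 3.6; OH(120°)/CHO(180°) gauche 3.0; Et(240°)/I(300°) gauche 4.4; Et(240°)/CHO(180°) gauche 4.4 → 15.4 kJ/mol.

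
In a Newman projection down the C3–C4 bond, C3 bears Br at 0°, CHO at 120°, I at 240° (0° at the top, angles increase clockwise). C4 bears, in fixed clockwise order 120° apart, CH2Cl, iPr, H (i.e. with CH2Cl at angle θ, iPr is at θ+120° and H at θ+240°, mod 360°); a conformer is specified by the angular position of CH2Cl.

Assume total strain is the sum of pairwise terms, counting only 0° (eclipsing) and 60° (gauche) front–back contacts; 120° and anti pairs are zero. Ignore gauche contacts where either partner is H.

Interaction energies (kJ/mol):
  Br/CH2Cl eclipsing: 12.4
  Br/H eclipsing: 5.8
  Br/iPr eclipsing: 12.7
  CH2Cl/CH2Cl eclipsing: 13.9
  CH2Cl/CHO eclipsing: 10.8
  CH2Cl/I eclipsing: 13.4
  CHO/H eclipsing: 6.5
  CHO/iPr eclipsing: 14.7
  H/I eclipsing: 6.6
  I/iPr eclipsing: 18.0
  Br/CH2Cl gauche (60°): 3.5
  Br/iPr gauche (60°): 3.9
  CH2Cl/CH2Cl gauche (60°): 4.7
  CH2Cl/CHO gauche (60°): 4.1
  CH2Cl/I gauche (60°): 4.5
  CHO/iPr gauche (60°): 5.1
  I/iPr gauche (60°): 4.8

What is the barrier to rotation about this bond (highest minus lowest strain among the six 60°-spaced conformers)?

CH2Cl at 0° is eclipsed. Br at 0° is eclipsed with CH2Cl at 0° (12.4); CHO at 120° is eclipsed with iPr at 120° (14.7); I at 240° is eclipsed with H at 240° (6.6). Total 33.7 kJ/mol.
CH2Cl at 60° is staggered. Br at 0° is gauche with CH2Cl at 60° (3.5); CHO at 120° is gauche with CH2Cl at 60° (4.1); CHO at 120° is gauche with iPr at 180° (5.1); I at 240° is gauche with iPr at 180° (4.8). Total 17.5 kJ/mol.
CH2Cl at 120° is eclipsed. Br at 0° is eclipsed with H at 0° (5.8); CHO at 120° is eclipsed with CH2Cl at 120° (10.8); I at 240° is eclipsed with iPr at 240° (18.0). Total 34.6 kJ/mol.
CH2Cl at 180° is staggered. Br at 0° is gauche with iPr at 300° (3.9); CHO at 120° is gauche with CH2Cl at 180° (4.1); I at 240° is gauche with CH2Cl at 180° (4.5); I at 240° is gauche with iPr at 300° (4.8). Total 17.3 kJ/mol.
CH2Cl at 240° is eclipsed. Br at 0° is eclipsed with iPr at 0° (12.7); CHO at 120° is eclipsed with H at 120° (6.5); I at 240° is eclipsed with CH2Cl at 240° (13.4). Total 32.6 kJ/mol.
CH2Cl at 300° is staggered. Br at 0° is gauche with CH2Cl at 300° (3.5); Br at 0° is gauche with iPr at 60° (3.9); CHO at 120° is gauche with iPr at 60° (5.1); I at 240° is gauche with CH2Cl at 300° (4.5). Total 17.0 kJ/mol.
Max at 120° (34.6 kJ/mol), min at 300° (17.0 kJ/mol); barrier = 17.6 kJ/mol.

17.6 kJ/mol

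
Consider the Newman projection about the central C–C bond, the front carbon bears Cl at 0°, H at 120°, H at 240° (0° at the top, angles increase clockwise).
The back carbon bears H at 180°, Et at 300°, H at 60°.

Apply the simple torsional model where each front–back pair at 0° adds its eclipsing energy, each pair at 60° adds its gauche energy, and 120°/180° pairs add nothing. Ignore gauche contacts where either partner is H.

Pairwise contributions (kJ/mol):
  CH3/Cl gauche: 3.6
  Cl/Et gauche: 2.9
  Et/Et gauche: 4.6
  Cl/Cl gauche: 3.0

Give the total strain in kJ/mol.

2.9 kJ/mol

This conformer is staggered. Cl at 0° is gauche with Et at 300° (2.9). Total 2.9 kJ/mol.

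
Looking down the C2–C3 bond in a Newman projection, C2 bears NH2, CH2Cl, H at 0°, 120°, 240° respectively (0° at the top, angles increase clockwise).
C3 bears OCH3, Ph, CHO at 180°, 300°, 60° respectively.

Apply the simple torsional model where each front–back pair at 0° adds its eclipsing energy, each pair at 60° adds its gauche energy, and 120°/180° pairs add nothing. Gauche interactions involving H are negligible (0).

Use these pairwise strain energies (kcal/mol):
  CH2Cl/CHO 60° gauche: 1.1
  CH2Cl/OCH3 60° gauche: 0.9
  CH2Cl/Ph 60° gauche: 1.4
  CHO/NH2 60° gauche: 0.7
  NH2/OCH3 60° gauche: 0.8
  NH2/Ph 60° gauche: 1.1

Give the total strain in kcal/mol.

3.8 kcal/mol

This conformer (staggered): NH2(0°)/Ph(300°) gauche 1.1; NH2(0°)/CHO(60°) gauche 0.7; CH2Cl(120°)/OCH3(180°) gauche 0.9; CH2Cl(120°)/CHO(60°) gauche 1.1 → 3.8 kcal/mol.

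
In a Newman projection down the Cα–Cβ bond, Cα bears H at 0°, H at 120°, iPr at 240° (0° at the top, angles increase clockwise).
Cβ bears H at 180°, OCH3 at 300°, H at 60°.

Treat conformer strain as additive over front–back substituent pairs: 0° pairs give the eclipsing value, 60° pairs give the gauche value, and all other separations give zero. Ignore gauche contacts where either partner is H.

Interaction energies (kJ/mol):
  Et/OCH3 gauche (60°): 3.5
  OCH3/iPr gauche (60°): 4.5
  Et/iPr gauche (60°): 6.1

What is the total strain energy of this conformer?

4.5 kJ/mol

This conformer (staggered): iPr(240°)/OCH3(300°) gauche 4.5 → 4.5 kJ/mol.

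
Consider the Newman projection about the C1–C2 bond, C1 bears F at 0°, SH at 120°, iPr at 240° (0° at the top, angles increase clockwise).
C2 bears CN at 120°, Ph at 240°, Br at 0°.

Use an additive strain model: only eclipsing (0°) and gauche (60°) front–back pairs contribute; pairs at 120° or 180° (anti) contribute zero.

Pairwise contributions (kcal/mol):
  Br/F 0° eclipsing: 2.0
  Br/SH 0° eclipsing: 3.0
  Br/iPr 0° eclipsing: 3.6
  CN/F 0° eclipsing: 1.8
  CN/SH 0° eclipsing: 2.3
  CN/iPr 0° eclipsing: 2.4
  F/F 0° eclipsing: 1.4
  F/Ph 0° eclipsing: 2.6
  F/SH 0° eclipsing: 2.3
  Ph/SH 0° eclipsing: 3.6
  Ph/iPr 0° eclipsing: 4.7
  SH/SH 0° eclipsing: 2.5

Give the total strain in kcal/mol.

9.0 kcal/mol

This conformer (eclipsed): F(0°)/Br(0°) eclipsed 2.0; SH(120°)/CN(120°) eclipsed 2.3; iPr(240°)/Ph(240°) eclipsed 4.7 → 9.0 kcal/mol.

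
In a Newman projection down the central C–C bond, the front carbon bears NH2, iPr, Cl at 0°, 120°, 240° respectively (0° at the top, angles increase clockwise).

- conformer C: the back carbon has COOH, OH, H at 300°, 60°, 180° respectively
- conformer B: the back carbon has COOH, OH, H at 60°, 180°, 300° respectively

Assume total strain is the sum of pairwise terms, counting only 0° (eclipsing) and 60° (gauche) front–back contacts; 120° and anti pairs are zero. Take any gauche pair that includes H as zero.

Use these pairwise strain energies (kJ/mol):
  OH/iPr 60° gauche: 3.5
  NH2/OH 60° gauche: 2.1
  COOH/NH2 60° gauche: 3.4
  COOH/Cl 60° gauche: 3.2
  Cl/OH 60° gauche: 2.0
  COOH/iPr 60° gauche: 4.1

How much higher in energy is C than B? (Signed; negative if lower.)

C is staggered. NH2 at 0° is gauche with COOH at 300° (3.4); NH2 at 0° is gauche with OH at 60° (2.1); iPr at 120° is gauche with OH at 60° (3.5); Cl at 240° is gauche with COOH at 300° (3.2). Total 12.2 kJ/mol.
B is staggered. NH2 at 0° is gauche with COOH at 60° (3.4); iPr at 120° is gauche with COOH at 60° (4.1); iPr at 120° is gauche with OH at 180° (3.5); Cl at 240° is gauche with OH at 180° (2.0). Total 13.0 kJ/mol.
E(C) − E(B) = 12.2 − 13.0 = -0.8 kJ/mol.

-0.8 kJ/mol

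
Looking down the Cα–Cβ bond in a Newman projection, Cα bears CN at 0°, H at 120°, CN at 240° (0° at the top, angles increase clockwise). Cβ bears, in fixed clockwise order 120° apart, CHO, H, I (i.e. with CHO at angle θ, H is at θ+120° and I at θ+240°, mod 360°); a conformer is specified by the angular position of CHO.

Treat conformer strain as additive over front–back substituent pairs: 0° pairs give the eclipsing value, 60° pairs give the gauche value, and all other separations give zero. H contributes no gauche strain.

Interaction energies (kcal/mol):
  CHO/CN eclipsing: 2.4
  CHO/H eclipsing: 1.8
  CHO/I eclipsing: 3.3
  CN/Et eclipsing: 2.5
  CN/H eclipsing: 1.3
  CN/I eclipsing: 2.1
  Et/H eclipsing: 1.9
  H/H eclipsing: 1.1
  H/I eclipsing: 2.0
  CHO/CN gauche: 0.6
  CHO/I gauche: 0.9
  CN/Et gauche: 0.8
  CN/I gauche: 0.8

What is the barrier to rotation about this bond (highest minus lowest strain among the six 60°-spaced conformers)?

CHO at 0° (eclipsed): CN(0°)/CHO(0°) eclipsed 2.4; H(120°)/H(120°) eclipsed 1.1; CN(240°)/I(240°) eclipsed 2.1 → 5.6 kcal/mol.
CHO at 60° (staggered): CN(0°)/CHO(60°) gauche 0.6; CN(0°)/I(300°) gauche 0.8; CN(240°)/I(300°) gauche 0.8 → 2.2 kcal/mol.
CHO at 120° (eclipsed): CN(0°)/I(0°) eclipsed 2.1; H(120°)/CHO(120°) eclipsed 1.8; CN(240°)/H(240°) eclipsed 1.3 → 5.2 kcal/mol.
CHO at 180° (staggered): CN(0°)/I(60°) gauche 0.8; CN(240°)/CHO(180°) gauche 0.6 → 1.4 kcal/mol.
CHO at 240° (eclipsed): CN(0°)/H(0°) eclipsed 1.3; H(120°)/I(120°) eclipsed 2.0; CN(240°)/CHO(240°) eclipsed 2.4 → 5.7 kcal/mol.
CHO at 300° (staggered): CN(0°)/CHO(300°) gauche 0.6; CN(240°)/CHO(300°) gauche 0.6; CN(240°)/I(180°) gauche 0.8 → 2.0 kcal/mol.
Max at 240° (5.7 kcal/mol), min at 180° (1.4 kcal/mol); barrier = 4.3 kcal/mol.

4.3 kcal/mol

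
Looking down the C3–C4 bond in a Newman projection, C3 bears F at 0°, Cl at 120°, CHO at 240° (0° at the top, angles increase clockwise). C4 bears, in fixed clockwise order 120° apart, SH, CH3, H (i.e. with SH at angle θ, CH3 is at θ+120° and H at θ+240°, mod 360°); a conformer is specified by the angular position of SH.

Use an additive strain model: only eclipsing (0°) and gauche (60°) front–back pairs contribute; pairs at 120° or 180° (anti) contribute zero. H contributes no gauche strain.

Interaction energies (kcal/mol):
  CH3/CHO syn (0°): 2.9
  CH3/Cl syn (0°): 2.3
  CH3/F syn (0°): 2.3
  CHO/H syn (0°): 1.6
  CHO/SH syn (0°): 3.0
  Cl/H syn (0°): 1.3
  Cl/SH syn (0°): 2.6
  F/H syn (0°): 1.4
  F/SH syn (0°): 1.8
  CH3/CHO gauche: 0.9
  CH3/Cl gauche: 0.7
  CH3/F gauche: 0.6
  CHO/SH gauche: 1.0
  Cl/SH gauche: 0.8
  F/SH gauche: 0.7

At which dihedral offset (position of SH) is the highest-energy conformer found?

SH at 0° (eclipsed): F–SH eclipsed, Cl–CH3 eclipsed, CHO–H eclipsed; 1.8 + 2.3 + 1.6 = 5.7 kcal/mol.
SH at 60° (staggered): F–SH gauche, Cl–SH gauche, Cl–CH3 gauche, CHO–CH3 gauche; 0.7 + 0.8 + 0.7 + 0.9 = 3.1 kcal/mol.
SH at 120° (eclipsed): F–H eclipsed, Cl–SH eclipsed, CHO–CH3 eclipsed; 1.4 + 2.6 + 2.9 = 6.9 kcal/mol.
SH at 180° (staggered): F–CH3 gauche, Cl–SH gauche, CHO–SH gauche, CHO–CH3 gauche; 0.6 + 0.8 + 1.0 + 0.9 = 3.3 kcal/mol.
SH at 240° (eclipsed): F–CH3 eclipsed, Cl–H eclipsed, CHO–SH eclipsed; 2.3 + 1.3 + 3.0 = 6.6 kcal/mol.
SH at 300° (staggered): F–SH gauche, F–CH3 gauche, Cl–CH3 gauche, CHO–SH gauche; 0.7 + 0.6 + 0.7 + 1.0 = 3.0 kcal/mol.
The maximum (6.9 kcal/mol) occurs with SH at 120°.

120°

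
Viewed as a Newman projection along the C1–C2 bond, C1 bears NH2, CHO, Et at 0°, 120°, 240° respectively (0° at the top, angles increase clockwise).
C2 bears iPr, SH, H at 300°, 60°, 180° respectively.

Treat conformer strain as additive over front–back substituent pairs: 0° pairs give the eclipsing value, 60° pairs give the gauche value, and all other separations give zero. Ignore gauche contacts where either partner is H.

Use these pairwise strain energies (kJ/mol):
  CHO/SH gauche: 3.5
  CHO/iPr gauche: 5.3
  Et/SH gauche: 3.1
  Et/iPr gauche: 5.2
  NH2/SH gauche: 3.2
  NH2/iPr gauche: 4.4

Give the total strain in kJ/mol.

16.3 kJ/mol

This conformer is staggered. NH2 at 0° is gauche with iPr at 300° (4.4); NH2 at 0° is gauche with SH at 60° (3.2); CHO at 120° is gauche with SH at 60° (3.5); Et at 240° is gauche with iPr at 300° (5.2). Total 16.3 kJ/mol.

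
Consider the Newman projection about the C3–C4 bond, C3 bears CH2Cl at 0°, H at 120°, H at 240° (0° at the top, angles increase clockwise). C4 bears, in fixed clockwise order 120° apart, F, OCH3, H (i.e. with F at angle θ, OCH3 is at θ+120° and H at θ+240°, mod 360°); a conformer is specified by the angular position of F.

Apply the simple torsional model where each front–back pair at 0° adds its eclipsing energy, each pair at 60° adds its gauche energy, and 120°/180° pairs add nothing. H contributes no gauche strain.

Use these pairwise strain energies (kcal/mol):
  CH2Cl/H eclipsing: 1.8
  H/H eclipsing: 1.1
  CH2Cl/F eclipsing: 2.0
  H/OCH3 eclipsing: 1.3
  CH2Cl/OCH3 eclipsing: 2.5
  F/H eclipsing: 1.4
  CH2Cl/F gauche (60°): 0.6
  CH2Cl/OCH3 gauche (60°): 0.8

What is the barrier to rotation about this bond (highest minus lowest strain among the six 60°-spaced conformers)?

F at 0° (eclipsed): CH2Cl–F eclipsed, H–OCH3 eclipsed, H–H eclipsed; 2.0 + 1.3 + 1.1 = 4.4 kcal/mol.
F at 60° (staggered): CH2Cl–F gauche; 0.6 = 0.6 kcal/mol.
F at 120° (eclipsed): CH2Cl–H eclipsed, H–F eclipsed, H–OCH3 eclipsed; 1.8 + 1.4 + 1.3 = 4.5 kcal/mol.
F at 180° (staggered): CH2Cl–OCH3 gauche; 0.8 = 0.8 kcal/mol.
F at 240° (eclipsed): CH2Cl–OCH3 eclipsed, H–H eclipsed, H–F eclipsed; 2.5 + 1.1 + 1.4 = 5.0 kcal/mol.
F at 300° (staggered): CH2Cl–F gauche, CH2Cl–OCH3 gauche; 0.6 + 0.8 = 1.4 kcal/mol.
Max at 240° (5.0 kcal/mol), min at 60° (0.6 kcal/mol); barrier = 4.4 kcal/mol.

4.4 kcal/mol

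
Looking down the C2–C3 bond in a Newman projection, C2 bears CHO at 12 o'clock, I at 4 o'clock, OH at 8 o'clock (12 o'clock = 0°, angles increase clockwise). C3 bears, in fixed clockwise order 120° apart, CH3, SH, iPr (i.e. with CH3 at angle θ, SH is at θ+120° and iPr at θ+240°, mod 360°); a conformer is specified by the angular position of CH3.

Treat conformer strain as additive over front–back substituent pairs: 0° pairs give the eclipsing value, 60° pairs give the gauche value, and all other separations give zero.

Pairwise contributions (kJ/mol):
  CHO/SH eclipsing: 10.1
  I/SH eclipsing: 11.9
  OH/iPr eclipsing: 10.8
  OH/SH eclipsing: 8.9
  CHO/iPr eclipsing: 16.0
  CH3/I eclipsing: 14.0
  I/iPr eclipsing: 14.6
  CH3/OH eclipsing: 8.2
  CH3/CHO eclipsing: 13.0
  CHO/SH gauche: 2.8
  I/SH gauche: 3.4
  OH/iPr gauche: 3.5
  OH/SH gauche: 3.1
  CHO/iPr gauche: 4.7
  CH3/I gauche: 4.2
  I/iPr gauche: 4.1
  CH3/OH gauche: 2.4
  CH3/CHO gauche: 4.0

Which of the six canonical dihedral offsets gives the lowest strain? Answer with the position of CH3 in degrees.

300°

CH3 at 0° (eclipsed): CHO(0°)/CH3(0°) eclipsed 13.0; I(120°)/SH(120°) eclipsed 11.9; OH(240°)/iPr(240°) eclipsed 10.8 → 35.7 kJ/mol.
CH3 at 60° (staggered): CHO(0°)/CH3(60°) gauche 4.0; CHO(0°)/iPr(300°) gauche 4.7; I(120°)/CH3(60°) gauche 4.2; I(120°)/SH(180°) gauche 3.4; OH(240°)/SH(180°) gauche 3.1; OH(240°)/iPr(300°) gauche 3.5 → 22.9 kJ/mol.
CH3 at 120° (eclipsed): CHO(0°)/iPr(0°) eclipsed 16.0; I(120°)/CH3(120°) eclipsed 14.0; OH(240°)/SH(240°) eclipsed 8.9 → 38.9 kJ/mol.
CH3 at 180° (staggered): CHO(0°)/SH(300°) gauche 2.8; CHO(0°)/iPr(60°) gauche 4.7; I(120°)/CH3(180°) gauche 4.2; I(120°)/iPr(60°) gauche 4.1; OH(240°)/CH3(180°) gauche 2.4; OH(240°)/SH(300°) gauche 3.1 → 21.3 kJ/mol.
CH3 at 240° (eclipsed): CHO(0°)/SH(0°) eclipsed 10.1; I(120°)/iPr(120°) eclipsed 14.6; OH(240°)/CH3(240°) eclipsed 8.2 → 32.9 kJ/mol.
CH3 at 300° (staggered): CHO(0°)/CH3(300°) gauche 4.0; CHO(0°)/SH(60°) gauche 2.8; I(120°)/SH(60°) gauche 3.4; I(120°)/iPr(180°) gauche 4.1; OH(240°)/CH3(300°) gauche 2.4; OH(240°)/iPr(180°) gauche 3.5 → 20.2 kJ/mol.
The minimum (20.2 kJ/mol) occurs with CH3 at 300°.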